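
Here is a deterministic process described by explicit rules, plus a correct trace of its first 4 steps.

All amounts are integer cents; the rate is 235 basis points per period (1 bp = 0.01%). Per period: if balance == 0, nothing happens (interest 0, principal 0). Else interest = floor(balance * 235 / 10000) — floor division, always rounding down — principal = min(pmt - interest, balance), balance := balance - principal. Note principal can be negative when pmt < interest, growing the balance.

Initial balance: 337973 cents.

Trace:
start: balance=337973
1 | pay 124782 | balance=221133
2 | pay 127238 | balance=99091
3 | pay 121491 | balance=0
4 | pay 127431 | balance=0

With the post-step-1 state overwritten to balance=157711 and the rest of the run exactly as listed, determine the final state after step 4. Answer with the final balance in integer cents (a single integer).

state after step 1 := balance=157711
2 | pay 127238 | balance=34179
3 | pay 121491 | balance=0
4 | pay 127431 | balance=0

0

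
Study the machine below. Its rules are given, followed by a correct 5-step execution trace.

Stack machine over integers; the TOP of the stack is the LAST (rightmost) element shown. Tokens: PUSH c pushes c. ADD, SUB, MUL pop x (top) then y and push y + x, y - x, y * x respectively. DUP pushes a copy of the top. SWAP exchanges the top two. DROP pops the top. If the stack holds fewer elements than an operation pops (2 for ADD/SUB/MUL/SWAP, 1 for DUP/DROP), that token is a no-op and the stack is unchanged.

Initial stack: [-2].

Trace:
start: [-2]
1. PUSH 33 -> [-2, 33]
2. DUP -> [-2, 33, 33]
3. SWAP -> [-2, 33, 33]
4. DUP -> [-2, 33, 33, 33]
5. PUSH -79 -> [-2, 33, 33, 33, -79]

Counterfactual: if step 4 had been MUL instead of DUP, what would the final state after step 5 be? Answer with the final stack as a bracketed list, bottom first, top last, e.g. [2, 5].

[-2, 1089, -79]

(re-executing from step 4 with the substitution; state before step 4: [-2, 33, 33])
4. MUL -> [-2, 1089]
5. PUSH -79 -> [-2, 1089, -79]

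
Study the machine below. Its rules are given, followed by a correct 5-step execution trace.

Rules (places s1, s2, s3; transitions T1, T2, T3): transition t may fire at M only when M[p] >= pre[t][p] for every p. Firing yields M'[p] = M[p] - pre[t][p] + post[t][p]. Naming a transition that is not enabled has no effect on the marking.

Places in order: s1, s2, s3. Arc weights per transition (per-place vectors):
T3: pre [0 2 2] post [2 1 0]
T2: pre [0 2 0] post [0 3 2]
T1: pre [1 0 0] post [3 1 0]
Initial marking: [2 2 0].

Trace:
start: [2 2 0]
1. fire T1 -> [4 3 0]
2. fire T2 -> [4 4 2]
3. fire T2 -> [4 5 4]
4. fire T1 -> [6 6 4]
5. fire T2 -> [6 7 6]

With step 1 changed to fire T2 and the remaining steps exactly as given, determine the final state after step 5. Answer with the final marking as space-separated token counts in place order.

4 7 8

(re-executing from step 1 with the substitution; state before step 1: [2 2 0])
1. fire T2 -> [2 3 2]
2. fire T2 -> [2 4 4]
3. fire T2 -> [2 5 6]
4. fire T1 -> [4 6 6]
5. fire T2 -> [4 7 8]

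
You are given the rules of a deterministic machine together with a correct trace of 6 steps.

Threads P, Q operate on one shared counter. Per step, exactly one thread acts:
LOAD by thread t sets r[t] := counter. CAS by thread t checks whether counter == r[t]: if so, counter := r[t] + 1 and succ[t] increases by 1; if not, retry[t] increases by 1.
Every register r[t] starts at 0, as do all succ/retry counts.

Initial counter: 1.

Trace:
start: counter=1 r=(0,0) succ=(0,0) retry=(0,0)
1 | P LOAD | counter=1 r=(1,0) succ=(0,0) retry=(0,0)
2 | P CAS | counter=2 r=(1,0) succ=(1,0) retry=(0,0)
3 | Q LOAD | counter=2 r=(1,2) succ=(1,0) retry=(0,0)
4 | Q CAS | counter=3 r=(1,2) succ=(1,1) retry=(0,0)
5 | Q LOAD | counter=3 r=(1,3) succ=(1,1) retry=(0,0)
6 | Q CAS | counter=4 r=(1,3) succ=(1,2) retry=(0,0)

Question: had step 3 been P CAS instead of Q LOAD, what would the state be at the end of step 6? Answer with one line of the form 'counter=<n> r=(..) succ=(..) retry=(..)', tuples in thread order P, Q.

(re-executing from step 3 with the substitution; state before step 3: counter=2 r=(1,0) succ=(1,0) retry=(0,0))
3 | P CAS | counter=2 r=(1,0) succ=(1,0) retry=(1,0)
4 | Q CAS | counter=2 r=(1,0) succ=(1,0) retry=(1,1)
5 | Q LOAD | counter=2 r=(1,2) succ=(1,0) retry=(1,1)
6 | Q CAS | counter=3 r=(1,2) succ=(1,1) retry=(1,1)

counter=3 r=(1,2) succ=(1,1) retry=(1,1)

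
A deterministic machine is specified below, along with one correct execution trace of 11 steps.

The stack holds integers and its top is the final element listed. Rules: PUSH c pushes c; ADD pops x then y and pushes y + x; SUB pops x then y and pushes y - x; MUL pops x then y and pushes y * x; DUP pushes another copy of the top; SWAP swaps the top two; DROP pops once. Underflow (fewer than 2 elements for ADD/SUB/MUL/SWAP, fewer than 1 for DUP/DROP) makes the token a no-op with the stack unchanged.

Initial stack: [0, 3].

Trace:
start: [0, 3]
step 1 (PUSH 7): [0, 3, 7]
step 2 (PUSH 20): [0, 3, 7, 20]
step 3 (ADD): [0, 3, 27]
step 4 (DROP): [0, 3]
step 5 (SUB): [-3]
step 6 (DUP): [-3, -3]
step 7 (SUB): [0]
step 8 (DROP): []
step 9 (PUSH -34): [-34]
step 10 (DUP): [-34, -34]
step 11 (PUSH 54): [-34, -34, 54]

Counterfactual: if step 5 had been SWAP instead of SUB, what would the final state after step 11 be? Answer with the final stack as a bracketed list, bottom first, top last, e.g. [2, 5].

(re-executing from step 5 with the substitution; state before step 5: [0, 3])
step 5 (SWAP): [3, 0]
step 6 (DUP): [3, 0, 0]
step 7 (SUB): [3, 0]
step 8 (DROP): [3]
step 9 (PUSH -34): [3, -34]
step 10 (DUP): [3, -34, -34]
step 11 (PUSH 54): [3, -34, -34, 54]

[3, -34, -34, 54]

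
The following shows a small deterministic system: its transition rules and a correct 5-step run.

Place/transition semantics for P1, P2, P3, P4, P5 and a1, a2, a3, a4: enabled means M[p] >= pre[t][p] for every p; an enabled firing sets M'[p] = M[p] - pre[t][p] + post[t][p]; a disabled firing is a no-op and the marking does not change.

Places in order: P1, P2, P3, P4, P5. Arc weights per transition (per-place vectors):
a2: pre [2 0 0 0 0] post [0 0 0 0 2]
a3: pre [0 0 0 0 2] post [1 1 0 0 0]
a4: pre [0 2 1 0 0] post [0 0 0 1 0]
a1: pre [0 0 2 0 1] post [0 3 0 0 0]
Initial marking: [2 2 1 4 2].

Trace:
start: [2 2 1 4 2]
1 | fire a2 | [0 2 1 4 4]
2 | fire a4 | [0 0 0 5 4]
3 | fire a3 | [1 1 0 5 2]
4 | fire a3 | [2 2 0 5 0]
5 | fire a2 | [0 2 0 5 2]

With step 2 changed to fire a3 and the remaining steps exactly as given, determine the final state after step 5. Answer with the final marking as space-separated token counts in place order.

0 4 1 4 2

(re-executing from step 2 with the substitution; state before step 2: [0 2 1 4 4])
2 | fire a3 | [1 3 1 4 2]
3 | fire a3 | [2 4 1 4 0]
4 | fire a3 | [2 4 1 4 0]
5 | fire a2 | [0 4 1 4 2]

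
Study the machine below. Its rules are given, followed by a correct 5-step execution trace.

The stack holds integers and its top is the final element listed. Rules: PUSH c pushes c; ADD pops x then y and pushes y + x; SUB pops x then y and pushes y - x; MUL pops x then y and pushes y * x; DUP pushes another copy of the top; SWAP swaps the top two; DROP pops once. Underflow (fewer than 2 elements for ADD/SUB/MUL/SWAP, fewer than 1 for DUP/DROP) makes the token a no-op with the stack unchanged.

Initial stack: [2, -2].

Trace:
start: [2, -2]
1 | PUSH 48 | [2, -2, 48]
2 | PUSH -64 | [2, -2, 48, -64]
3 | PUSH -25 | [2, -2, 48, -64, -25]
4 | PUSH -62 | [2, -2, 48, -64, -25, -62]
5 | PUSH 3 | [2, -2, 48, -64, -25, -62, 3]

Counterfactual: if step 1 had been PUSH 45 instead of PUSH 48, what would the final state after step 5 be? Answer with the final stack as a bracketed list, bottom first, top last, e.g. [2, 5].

(re-executing from step 1 with the substitution; state before step 1: [2, -2])
1 | PUSH 45 | [2, -2, 45]
2 | PUSH -64 | [2, -2, 45, -64]
3 | PUSH -25 | [2, -2, 45, -64, -25]
4 | PUSH -62 | [2, -2, 45, -64, -25, -62]
5 | PUSH 3 | [2, -2, 45, -64, -25, -62, 3]

[2, -2, 45, -64, -25, -62, 3]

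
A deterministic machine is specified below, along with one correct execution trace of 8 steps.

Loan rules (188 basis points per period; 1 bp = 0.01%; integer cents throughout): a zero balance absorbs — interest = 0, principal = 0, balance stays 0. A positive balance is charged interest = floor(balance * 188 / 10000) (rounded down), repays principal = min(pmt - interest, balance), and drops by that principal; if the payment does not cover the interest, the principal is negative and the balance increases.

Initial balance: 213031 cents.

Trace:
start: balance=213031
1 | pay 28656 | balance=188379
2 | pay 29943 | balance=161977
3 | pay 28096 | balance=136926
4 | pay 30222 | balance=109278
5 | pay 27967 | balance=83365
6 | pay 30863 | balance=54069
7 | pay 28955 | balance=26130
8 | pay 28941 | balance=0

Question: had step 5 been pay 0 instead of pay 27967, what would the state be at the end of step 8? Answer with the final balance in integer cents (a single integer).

(re-executing from step 5 with the substitution; state before step 5: balance=109278)
5 | pay 0 | balance=111332
6 | pay 30863 | balance=82562
7 | pay 28955 | balance=55159
8 | pay 28941 | balance=27254

27254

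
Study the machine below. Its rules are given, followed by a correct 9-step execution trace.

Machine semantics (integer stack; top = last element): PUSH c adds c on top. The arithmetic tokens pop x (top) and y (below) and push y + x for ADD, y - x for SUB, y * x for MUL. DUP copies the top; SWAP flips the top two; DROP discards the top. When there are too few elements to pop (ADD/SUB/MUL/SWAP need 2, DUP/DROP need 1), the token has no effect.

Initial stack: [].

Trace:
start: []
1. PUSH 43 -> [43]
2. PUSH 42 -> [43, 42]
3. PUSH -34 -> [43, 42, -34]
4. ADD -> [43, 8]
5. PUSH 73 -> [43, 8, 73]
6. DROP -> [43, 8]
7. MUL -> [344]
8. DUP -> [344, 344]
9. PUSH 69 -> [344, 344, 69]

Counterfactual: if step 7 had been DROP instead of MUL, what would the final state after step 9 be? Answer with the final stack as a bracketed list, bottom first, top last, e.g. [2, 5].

(re-executing from step 7 with the substitution; state before step 7: [43, 8])
7. DROP -> [43]
8. DUP -> [43, 43]
9. PUSH 69 -> [43, 43, 69]

[43, 43, 69]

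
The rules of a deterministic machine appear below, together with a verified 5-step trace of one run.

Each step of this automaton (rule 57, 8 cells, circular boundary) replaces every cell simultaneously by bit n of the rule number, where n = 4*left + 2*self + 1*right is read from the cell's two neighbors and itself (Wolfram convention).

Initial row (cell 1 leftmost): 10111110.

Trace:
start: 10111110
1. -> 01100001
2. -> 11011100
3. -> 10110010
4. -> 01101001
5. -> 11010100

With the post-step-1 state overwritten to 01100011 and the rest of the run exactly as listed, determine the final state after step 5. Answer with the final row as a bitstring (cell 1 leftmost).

11010110

state after step 1 := 01100011
2. -> 11011010
3. -> 10110101
4. -> 01101011
5. -> 11010110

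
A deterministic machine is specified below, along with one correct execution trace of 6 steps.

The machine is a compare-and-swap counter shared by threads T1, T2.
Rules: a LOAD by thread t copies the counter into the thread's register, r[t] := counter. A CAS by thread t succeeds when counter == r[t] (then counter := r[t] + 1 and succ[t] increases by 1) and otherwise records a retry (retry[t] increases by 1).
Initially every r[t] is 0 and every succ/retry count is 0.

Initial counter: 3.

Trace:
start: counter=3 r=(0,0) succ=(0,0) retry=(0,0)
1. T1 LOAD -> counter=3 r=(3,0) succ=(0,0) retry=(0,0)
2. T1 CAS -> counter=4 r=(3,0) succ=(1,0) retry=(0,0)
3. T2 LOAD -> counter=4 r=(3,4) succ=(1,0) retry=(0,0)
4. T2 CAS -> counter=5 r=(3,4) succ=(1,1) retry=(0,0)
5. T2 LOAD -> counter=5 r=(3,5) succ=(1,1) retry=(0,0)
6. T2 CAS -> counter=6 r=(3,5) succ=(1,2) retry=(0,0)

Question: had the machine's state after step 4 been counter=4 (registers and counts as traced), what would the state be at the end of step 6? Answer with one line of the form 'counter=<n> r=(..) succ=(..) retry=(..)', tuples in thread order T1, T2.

state after step 4 := counter=4 r=(3,4) succ=(1,1) retry=(0,0)
5. T2 LOAD -> counter=4 r=(3,4) succ=(1,1) retry=(0,0)
6. T2 CAS -> counter=5 r=(3,4) succ=(1,2) retry=(0,0)

counter=5 r=(3,4) succ=(1,2) retry=(0,0)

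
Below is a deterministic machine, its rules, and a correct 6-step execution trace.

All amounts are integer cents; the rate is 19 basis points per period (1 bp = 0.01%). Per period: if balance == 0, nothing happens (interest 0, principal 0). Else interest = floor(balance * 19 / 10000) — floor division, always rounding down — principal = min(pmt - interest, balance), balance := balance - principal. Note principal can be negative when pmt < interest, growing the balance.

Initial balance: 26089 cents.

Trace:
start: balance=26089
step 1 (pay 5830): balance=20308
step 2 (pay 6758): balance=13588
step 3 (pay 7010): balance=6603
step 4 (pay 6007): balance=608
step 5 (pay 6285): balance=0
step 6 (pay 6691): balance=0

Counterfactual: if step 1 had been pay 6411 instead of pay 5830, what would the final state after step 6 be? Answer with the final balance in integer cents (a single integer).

0

(re-executing from step 1 with the substitution; state before step 1: balance=26089)
step 1 (pay 6411): balance=19727
step 2 (pay 6758): balance=13006
step 3 (pay 7010): balance=6020
step 4 (pay 6007): balance=24
step 5 (pay 6285): balance=0
step 6 (pay 6691): balance=0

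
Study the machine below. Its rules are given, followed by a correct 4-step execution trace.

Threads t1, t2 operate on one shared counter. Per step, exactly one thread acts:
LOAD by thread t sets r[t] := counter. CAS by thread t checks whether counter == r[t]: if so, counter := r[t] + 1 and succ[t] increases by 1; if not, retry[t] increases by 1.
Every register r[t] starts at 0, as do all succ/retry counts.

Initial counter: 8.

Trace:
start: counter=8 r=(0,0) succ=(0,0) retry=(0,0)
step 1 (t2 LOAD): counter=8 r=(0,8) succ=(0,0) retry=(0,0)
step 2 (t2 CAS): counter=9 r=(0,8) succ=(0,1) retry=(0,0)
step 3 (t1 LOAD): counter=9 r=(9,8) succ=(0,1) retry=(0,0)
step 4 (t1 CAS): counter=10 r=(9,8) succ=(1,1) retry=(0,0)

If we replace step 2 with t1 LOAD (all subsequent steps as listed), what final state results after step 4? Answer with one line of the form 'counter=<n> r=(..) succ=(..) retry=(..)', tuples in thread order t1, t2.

(re-executing from step 2 with the substitution; state before step 2: counter=8 r=(0,8) succ=(0,0) retry=(0,0))
step 2 (t1 LOAD): counter=8 r=(8,8) succ=(0,0) retry=(0,0)
step 3 (t1 LOAD): counter=8 r=(8,8) succ=(0,0) retry=(0,0)
step 4 (t1 CAS): counter=9 r=(8,8) succ=(1,0) retry=(0,0)

counter=9 r=(8,8) succ=(1,0) retry=(0,0)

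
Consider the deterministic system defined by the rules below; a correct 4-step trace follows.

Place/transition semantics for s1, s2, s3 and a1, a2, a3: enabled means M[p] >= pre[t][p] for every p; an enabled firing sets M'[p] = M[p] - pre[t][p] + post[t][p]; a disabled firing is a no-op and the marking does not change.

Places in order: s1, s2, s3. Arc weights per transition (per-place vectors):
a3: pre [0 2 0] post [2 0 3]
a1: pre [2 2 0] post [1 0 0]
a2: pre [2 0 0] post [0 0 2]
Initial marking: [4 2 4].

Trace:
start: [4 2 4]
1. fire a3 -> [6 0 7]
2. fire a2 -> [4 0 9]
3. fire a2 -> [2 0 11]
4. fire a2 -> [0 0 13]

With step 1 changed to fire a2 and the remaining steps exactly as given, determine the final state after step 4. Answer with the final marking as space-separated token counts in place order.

0 2 8

(re-executing from step 1 with the substitution; state before step 1: [4 2 4])
1. fire a2 -> [2 2 6]
2. fire a2 -> [0 2 8]
3. fire a2 -> [0 2 8]
4. fire a2 -> [0 2 8]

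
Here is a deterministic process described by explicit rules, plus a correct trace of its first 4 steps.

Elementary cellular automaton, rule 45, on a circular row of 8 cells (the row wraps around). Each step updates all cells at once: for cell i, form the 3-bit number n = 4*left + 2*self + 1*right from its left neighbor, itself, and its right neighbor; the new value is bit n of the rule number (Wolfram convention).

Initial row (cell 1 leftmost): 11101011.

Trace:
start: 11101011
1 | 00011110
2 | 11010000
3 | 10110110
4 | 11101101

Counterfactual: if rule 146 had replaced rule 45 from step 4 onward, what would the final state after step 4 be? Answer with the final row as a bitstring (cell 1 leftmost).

00000000

(re-executing step 4 under rule 146; state before step 4: 10110110)
4 | 00000000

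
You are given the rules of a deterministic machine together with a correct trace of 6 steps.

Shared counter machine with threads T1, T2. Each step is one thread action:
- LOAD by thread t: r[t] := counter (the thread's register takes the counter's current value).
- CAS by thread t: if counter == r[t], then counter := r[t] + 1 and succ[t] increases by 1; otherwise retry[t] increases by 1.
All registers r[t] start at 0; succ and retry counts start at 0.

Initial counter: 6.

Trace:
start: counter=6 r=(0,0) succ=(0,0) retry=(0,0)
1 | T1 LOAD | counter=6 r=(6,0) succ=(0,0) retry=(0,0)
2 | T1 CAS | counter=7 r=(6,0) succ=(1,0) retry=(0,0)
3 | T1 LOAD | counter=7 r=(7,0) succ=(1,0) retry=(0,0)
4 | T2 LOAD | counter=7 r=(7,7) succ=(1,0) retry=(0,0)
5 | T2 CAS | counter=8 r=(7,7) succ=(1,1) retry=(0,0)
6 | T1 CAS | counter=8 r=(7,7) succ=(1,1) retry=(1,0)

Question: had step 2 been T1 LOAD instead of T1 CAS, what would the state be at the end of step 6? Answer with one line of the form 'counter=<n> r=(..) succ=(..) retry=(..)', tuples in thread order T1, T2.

(re-executing from step 2 with the substitution; state before step 2: counter=6 r=(6,0) succ=(0,0) retry=(0,0))
2 | T1 LOAD | counter=6 r=(6,0) succ=(0,0) retry=(0,0)
3 | T1 LOAD | counter=6 r=(6,0) succ=(0,0) retry=(0,0)
4 | T2 LOAD | counter=6 r=(6,6) succ=(0,0) retry=(0,0)
5 | T2 CAS | counter=7 r=(6,6) succ=(0,1) retry=(0,0)
6 | T1 CAS | counter=7 r=(6,6) succ=(0,1) retry=(1,0)

counter=7 r=(6,6) succ=(0,1) retry=(1,0)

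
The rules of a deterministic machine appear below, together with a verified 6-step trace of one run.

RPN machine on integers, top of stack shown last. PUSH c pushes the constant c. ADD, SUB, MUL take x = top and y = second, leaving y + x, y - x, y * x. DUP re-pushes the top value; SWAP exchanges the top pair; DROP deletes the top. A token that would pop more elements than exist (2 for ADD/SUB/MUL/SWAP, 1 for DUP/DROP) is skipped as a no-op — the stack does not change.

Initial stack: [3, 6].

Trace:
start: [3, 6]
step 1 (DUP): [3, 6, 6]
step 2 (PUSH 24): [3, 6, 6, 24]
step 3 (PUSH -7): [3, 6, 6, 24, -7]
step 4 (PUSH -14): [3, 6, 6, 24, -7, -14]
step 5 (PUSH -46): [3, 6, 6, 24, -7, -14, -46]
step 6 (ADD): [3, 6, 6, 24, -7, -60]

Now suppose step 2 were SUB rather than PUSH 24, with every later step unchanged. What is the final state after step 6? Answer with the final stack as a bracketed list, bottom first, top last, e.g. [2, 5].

(re-executing from step 2 with the substitution; state before step 2: [3, 6, 6])
step 2 (SUB): [3, 0]
step 3 (PUSH -7): [3, 0, -7]
step 4 (PUSH -14): [3, 0, -7, -14]
step 5 (PUSH -46): [3, 0, -7, -14, -46]
step 6 (ADD): [3, 0, -7, -60]

[3, 0, -7, -60]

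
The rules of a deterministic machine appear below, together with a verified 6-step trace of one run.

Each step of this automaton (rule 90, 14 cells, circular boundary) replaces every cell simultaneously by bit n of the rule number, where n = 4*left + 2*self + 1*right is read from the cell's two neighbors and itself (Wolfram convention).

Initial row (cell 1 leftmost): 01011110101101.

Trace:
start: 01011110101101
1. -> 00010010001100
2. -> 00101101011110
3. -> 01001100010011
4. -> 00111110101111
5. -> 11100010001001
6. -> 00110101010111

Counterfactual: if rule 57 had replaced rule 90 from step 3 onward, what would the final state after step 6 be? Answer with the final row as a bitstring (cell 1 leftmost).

(re-executing steps 3..6 under rule 57; state before step 3: 00101101011110)
3. -> 10011010110001
4. -> 01010101101101
5. -> 10101011011010
6. -> 01010110110101

01010110110101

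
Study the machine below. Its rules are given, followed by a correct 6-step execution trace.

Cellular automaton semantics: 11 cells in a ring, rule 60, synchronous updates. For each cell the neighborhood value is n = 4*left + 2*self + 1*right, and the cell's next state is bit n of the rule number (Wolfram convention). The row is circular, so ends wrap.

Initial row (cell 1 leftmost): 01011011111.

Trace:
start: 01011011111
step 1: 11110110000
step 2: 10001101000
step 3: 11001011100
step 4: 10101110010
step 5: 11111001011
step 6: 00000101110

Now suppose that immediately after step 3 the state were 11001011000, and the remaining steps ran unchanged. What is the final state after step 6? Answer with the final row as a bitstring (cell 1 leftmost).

10000101001

state after step 3 := 11001011000
step 4: 10101110100
step 5: 11111001110
step 6: 10000101001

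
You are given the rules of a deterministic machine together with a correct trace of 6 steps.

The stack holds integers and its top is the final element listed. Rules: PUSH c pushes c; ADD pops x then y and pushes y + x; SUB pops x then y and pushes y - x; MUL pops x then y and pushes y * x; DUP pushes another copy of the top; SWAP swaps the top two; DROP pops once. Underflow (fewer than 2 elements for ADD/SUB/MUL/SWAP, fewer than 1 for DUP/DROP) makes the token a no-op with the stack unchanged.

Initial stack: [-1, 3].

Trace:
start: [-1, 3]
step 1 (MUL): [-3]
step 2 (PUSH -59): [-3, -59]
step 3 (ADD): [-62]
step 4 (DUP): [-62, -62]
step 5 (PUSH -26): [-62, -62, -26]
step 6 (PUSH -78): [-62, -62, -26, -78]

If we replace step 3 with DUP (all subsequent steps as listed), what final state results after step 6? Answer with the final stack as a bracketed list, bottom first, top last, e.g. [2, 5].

[-3, -59, -59, -59, -26, -78]

(re-executing from step 3 with the substitution; state before step 3: [-3, -59])
step 3 (DUP): [-3, -59, -59]
step 4 (DUP): [-3, -59, -59, -59]
step 5 (PUSH -26): [-3, -59, -59, -59, -26]
step 6 (PUSH -78): [-3, -59, -59, -59, -26, -78]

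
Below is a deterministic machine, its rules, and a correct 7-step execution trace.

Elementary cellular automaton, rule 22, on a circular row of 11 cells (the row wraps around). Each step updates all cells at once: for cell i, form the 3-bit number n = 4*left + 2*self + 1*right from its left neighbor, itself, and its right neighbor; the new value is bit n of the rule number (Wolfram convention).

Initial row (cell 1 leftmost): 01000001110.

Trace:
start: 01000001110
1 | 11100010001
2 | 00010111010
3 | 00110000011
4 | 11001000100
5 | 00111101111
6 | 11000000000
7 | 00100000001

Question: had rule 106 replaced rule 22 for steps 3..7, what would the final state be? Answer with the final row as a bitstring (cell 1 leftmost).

11010010010

(re-executing steps 3..7 under rule 106; state before step 3: 00010111010)
3 | 00101101100
4 | 01011111100
5 | 10110000100
6 | 01110001001
7 | 11010010010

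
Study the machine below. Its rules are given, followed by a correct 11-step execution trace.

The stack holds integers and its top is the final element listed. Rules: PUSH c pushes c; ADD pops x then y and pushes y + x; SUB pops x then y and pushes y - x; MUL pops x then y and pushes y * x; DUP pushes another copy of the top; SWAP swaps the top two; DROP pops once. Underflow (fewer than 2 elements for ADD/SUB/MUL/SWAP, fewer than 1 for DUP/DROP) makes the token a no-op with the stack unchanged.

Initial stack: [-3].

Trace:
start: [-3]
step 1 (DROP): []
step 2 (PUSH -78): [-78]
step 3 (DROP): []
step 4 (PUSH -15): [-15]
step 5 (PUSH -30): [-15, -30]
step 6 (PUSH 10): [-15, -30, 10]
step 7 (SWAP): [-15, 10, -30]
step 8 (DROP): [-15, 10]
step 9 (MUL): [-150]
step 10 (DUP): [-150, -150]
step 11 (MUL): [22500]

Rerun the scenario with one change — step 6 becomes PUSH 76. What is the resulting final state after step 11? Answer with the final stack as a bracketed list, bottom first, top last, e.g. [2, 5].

(re-executing from step 6 with the substitution; state before step 6: [-15, -30])
step 6 (PUSH 76): [-15, -30, 76]
step 7 (SWAP): [-15, 76, -30]
step 8 (DROP): [-15, 76]
step 9 (MUL): [-1140]
step 10 (DUP): [-1140, -1140]
step 11 (MUL): [1299600]

[1299600]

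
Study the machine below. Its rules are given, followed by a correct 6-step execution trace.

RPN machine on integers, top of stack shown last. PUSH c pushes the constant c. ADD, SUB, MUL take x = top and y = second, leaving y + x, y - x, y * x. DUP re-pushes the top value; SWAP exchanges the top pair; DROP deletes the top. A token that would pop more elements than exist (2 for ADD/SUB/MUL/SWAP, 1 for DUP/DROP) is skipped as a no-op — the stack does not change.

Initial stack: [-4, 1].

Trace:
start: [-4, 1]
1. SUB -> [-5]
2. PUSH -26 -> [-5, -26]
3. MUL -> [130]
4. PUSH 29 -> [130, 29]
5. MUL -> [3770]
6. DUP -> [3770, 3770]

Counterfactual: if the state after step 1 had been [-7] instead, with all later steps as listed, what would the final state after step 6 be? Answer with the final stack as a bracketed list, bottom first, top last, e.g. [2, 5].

[5278, 5278]

state after step 1 := [-7]
2. PUSH -26 -> [-7, -26]
3. MUL -> [182]
4. PUSH 29 -> [182, 29]
5. MUL -> [5278]
6. DUP -> [5278, 5278]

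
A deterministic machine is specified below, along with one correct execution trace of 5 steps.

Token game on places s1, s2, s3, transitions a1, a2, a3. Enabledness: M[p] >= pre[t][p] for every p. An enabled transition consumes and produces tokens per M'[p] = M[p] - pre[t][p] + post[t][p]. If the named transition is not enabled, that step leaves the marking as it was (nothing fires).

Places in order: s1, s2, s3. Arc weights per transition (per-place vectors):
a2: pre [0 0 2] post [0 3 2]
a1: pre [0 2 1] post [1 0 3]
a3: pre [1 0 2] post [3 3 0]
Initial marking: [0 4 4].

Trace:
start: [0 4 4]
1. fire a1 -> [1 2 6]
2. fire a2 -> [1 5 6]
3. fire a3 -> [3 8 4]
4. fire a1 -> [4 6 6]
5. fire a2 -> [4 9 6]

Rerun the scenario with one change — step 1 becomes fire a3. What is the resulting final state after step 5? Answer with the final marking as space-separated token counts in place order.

(re-executing from step 1 with the substitution; state before step 1: [0 4 4])
1. fire a3 -> [0 4 4]
2. fire a2 -> [0 7 4]
3. fire a3 -> [0 7 4]
4. fire a1 -> [1 5 6]
5. fire a2 -> [1 8 6]

1 8 6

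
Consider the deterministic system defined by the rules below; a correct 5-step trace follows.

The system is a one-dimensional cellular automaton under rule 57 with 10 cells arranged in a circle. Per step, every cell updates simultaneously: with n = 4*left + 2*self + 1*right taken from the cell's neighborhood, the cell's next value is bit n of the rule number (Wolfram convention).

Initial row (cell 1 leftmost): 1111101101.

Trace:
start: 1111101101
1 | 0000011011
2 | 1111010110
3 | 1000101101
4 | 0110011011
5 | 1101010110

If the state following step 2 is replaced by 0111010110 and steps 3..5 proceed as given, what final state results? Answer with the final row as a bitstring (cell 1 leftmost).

state after step 2 := 0111010110
3 | 0100101101
4 | 1010011010
5 | 0101010101

0101010101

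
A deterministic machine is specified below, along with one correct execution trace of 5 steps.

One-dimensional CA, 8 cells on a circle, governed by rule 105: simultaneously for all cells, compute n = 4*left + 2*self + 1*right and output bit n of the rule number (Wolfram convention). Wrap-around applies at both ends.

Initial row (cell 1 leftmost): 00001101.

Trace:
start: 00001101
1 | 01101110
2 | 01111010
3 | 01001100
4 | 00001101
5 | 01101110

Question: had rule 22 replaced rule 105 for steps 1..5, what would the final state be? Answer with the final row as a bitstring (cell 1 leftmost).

(re-executing steps 1..5 under rule 22; state before step 1: 00001101)
1 | 10010001
2 | 01111010
3 | 10000011
4 | 01000100
5 | 11101110

11101110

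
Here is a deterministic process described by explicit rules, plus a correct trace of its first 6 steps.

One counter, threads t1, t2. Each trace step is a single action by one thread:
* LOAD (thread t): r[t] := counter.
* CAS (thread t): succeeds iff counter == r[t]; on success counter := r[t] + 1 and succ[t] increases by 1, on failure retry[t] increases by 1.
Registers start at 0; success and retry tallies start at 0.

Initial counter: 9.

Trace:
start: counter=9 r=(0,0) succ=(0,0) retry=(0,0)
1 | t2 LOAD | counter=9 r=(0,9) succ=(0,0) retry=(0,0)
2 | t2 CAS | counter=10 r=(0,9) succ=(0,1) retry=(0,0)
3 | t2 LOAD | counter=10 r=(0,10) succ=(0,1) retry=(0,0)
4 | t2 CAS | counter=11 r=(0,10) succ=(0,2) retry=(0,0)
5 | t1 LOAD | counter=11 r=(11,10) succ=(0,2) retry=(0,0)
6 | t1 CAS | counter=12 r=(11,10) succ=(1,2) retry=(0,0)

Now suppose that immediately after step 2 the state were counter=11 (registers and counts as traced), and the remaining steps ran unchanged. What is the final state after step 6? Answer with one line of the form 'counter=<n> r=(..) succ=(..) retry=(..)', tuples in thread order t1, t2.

state after step 2 := counter=11 r=(0,9) succ=(0,1) retry=(0,0)
3 | t2 LOAD | counter=11 r=(0,11) succ=(0,1) retry=(0,0)
4 | t2 CAS | counter=12 r=(0,11) succ=(0,2) retry=(0,0)
5 | t1 LOAD | counter=12 r=(12,11) succ=(0,2) retry=(0,0)
6 | t1 CAS | counter=13 r=(12,11) succ=(1,2) retry=(0,0)

counter=13 r=(12,11) succ=(1,2) retry=(0,0)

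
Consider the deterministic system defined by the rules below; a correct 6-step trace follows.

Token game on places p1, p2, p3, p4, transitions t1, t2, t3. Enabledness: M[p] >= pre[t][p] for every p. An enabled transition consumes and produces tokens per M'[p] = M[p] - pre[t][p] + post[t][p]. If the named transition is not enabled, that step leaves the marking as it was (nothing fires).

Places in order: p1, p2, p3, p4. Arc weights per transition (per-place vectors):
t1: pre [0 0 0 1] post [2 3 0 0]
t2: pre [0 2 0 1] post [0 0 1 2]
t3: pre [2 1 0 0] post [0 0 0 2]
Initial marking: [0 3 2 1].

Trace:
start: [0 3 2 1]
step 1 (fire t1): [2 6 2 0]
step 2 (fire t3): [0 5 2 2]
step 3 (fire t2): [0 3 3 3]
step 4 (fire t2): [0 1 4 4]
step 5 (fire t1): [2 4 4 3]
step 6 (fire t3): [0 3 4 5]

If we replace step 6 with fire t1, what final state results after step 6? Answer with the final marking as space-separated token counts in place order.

(re-executing from step 6 with the substitution; state before step 6: [2 4 4 3])
step 6 (fire t1): [4 7 4 2]

4 7 4 2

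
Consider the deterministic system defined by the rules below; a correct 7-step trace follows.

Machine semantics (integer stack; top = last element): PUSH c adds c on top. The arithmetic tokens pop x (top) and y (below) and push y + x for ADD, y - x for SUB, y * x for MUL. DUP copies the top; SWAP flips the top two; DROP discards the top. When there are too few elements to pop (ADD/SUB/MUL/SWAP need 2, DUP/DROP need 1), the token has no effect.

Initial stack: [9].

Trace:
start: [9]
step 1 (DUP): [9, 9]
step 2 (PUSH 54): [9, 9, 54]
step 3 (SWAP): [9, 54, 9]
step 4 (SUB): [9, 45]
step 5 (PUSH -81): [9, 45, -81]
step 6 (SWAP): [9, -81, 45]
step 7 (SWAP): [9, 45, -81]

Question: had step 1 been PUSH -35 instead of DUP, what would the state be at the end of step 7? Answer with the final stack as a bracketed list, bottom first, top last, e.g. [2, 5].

[9, 89, -81]

(re-executing from step 1 with the substitution; state before step 1: [9])
step 1 (PUSH -35): [9, -35]
step 2 (PUSH 54): [9, -35, 54]
step 3 (SWAP): [9, 54, -35]
step 4 (SUB): [9, 89]
step 5 (PUSH -81): [9, 89, -81]
step 6 (SWAP): [9, -81, 89]
step 7 (SWAP): [9, 89, -81]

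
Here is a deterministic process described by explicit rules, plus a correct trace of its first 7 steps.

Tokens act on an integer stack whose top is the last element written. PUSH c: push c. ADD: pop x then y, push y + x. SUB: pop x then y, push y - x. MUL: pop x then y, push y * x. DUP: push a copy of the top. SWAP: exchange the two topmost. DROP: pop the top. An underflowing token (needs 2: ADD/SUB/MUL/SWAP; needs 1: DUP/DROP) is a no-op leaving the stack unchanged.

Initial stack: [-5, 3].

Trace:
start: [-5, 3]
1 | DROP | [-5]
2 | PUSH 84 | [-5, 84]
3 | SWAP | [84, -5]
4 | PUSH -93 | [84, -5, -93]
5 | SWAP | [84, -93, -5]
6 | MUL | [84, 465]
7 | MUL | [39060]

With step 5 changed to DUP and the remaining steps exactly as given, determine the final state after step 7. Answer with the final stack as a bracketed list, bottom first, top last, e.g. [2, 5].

[84, -43245]

(re-executing from step 5 with the substitution; state before step 5: [84, -5, -93])
5 | DUP | [84, -5, -93, -93]
6 | MUL | [84, -5, 8649]
7 | MUL | [84, -43245]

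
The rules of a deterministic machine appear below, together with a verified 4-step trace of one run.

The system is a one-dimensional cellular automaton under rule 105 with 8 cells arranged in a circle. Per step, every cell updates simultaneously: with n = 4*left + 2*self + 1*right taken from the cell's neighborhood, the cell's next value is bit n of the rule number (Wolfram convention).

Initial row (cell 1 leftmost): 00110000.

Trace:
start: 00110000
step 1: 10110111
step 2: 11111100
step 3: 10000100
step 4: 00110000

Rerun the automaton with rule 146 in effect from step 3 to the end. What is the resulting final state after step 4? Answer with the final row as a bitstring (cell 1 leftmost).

00110000

(re-executing steps 3..4 under rule 146; state before step 3: 11111100)
step 3: 01111011
step 4: 00110000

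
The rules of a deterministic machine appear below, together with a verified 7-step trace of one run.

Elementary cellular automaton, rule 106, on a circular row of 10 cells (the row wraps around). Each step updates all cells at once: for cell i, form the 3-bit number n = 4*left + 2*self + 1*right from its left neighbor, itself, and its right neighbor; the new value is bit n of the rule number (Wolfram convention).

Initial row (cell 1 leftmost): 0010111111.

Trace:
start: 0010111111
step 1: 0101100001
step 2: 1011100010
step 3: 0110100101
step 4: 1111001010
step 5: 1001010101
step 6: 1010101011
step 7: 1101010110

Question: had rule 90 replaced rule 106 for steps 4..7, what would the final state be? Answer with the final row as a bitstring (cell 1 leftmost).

(re-executing steps 4..7 under rule 90; state before step 4: 0110100101)
step 4: 0110011000
step 5: 1111111100
step 6: 1000000111
step 7: 1100001100

1100001100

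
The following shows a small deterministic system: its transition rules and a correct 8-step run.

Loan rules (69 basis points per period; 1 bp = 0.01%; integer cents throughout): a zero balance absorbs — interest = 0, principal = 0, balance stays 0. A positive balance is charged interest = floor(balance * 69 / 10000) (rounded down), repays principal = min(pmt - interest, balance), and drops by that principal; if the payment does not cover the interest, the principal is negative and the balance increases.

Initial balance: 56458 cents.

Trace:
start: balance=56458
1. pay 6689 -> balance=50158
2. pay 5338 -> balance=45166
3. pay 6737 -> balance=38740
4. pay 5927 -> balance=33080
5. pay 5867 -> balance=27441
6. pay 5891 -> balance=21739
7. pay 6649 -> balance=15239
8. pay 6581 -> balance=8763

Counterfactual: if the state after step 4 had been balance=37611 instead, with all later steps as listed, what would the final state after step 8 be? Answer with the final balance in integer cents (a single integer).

state after step 4 := balance=37611
5. pay 5867 -> balance=32003
6. pay 5891 -> balance=26332
7. pay 6649 -> balance=19864
8. pay 6581 -> balance=13420

13420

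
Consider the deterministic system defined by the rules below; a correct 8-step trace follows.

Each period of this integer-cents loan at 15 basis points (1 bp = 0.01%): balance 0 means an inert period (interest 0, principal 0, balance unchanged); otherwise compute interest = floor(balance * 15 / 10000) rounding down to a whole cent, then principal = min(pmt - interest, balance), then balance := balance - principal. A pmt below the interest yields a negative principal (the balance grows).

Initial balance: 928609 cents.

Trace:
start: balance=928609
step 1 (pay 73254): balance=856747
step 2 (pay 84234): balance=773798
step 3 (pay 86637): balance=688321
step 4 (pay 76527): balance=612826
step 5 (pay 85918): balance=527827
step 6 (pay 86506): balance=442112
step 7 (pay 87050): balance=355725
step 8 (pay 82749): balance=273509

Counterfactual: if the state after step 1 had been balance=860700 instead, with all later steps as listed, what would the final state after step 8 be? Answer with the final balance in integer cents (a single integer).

277504

state after step 1 := balance=860700
step 2 (pay 84234): balance=777757
step 3 (pay 86637): balance=692286
step 4 (pay 76527): balance=616797
step 5 (pay 85918): balance=531804
step 6 (pay 86506): balance=446095
step 7 (pay 87050): balance=359714
step 8 (pay 82749): balance=277504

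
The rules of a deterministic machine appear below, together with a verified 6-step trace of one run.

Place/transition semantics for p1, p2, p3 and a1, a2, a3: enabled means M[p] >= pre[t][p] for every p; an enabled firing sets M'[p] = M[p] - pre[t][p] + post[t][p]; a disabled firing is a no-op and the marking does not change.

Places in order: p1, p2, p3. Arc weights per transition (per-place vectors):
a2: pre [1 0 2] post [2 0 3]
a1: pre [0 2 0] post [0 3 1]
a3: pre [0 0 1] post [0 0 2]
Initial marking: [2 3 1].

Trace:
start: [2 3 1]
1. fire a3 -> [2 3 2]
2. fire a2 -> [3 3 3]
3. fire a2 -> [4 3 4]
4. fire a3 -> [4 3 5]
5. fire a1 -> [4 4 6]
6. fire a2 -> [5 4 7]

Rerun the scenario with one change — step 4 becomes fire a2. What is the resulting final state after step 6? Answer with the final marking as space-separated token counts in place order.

6 4 7

(re-executing from step 4 with the substitution; state before step 4: [4 3 4])
4. fire a2 -> [5 3 5]
5. fire a1 -> [5 4 6]
6. fire a2 -> [6 4 7]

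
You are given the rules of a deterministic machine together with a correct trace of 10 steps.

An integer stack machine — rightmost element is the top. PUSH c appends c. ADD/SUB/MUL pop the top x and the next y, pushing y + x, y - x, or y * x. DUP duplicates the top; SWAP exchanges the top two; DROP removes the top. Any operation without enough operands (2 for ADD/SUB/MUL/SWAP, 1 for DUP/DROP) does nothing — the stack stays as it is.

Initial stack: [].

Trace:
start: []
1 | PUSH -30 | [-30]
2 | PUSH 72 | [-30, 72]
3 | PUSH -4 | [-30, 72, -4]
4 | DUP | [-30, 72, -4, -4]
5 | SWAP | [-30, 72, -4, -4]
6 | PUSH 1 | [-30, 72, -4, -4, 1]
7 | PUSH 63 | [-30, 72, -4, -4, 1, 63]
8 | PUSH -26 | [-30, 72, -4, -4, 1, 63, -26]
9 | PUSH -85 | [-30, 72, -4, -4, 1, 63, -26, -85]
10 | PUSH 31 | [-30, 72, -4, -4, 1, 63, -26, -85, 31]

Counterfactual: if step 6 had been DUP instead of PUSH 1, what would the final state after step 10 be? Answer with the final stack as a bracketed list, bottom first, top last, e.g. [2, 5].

(re-executing from step 6 with the substitution; state before step 6: [-30, 72, -4, -4])
6 | DUP | [-30, 72, -4, -4, -4]
7 | PUSH 63 | [-30, 72, -4, -4, -4, 63]
8 | PUSH -26 | [-30, 72, -4, -4, -4, 63, -26]
9 | PUSH -85 | [-30, 72, -4, -4, -4, 63, -26, -85]
10 | PUSH 31 | [-30, 72, -4, -4, -4, 63, -26, -85, 31]

[-30, 72, -4, -4, -4, 63, -26, -85, 31]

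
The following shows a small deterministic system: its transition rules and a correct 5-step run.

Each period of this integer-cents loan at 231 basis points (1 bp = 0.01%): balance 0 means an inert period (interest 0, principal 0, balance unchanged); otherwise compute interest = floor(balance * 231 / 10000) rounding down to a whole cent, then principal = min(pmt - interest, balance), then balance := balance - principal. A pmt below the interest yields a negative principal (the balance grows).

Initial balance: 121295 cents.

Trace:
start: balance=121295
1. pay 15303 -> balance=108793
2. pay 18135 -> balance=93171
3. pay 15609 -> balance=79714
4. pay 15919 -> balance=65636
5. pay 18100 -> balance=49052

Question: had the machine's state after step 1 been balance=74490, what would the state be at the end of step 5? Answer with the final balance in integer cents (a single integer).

state after step 1 := balance=74490
2. pay 18135 -> balance=58075
3. pay 15609 -> balance=43807
4. pay 15919 -> balance=28899
5. pay 18100 -> balance=11466

11466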